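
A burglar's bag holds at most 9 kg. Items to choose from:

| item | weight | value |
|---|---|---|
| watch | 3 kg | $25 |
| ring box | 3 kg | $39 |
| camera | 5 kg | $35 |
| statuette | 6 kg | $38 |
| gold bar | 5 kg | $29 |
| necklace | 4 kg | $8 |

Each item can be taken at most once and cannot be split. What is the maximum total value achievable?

Check high-value combinations within 9 kg:
- ring box+statuette: weight 3+6=9, value 39+38=77
- ring box+camera: weight 3+5=8, value 39+35=74
- ring box+gold bar: weight 3+5=8, value 39+29=68
Best: $77.

$77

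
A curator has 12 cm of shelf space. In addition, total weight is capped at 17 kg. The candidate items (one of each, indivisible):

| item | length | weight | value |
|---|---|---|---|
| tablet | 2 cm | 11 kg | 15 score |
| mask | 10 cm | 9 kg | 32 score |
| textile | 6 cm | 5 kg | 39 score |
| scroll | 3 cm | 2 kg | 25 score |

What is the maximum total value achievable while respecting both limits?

Feasible sets respecting both limits:
- textile+scroll: length 9, weight 7, value 64
- tablet+textile: length 8, weight 16, value 54
- tablet+scroll: length 5, weight 13, value 40
- textile: length 6, weight 5, value 39
Best: 64 score.

64 score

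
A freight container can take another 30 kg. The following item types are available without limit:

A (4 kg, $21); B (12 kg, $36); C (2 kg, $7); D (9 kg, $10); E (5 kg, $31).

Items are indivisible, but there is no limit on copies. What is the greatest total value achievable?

Best value-per-unit is E at 31/5, and filling with it alone uses weight 6×5=30. No mix of the others beats 6×31 = 186.

$186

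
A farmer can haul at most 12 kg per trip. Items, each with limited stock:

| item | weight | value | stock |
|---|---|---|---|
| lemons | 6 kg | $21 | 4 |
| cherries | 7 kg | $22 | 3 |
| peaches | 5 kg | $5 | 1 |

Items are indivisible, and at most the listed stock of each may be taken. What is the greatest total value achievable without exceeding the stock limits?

Best selections within weight 12 and stock limits:
- 2×lemons: weight 12, value 42
- 1×cherries + 1×peaches: weight 12, value 27
- 1×lemons + 1×peaches: weight 11, value 26
- 1×cherries: weight 7, value 22
Best: $42.

$42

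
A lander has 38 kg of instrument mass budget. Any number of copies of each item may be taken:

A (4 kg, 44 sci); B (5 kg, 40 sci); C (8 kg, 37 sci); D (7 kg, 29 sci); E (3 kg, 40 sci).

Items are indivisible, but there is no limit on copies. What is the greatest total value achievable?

Best value-per-unit is E at 40/3; filling with it alone gives 12×40 = 480.
Optimal mix: 2×A + 10×E → mass 38, value 488.

488 sci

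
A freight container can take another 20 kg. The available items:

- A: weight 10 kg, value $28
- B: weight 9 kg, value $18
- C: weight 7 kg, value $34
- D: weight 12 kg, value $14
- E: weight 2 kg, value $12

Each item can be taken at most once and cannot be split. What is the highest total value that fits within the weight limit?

$74

This is a 0/1 knapsack; check combinations near the capacity.
- A+C+E: weight 10+7+2=19, value 28+34+12=74
- B+C+E: weight 9+7+2=18, value 18+34+12=64
- A+C: weight 10+7=17, value 28+34=62
- B+C: weight 9+7=16, value 18+34=52
Best: $74.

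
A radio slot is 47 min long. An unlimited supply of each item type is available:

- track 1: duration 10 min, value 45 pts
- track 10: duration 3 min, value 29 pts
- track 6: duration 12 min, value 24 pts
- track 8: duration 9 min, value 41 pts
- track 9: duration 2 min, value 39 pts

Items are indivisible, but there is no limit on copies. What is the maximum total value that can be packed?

Best value-per-unit is track 9 at 39/2, and filling with it alone uses duration 23×2=46. No mix of the others beats 23×39 = 897.

897 pts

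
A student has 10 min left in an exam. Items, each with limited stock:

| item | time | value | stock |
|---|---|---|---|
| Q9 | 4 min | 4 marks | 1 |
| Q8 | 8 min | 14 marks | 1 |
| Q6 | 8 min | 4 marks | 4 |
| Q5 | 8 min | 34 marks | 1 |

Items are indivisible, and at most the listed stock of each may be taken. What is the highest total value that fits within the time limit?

Top feasible selections:
- 1×Q5: time 8, value 34
- 1×Q8: time 8, value 14
- 1×Q9: time 4, value 4
- 1×Q6: time 8, value 4
Best: 34 marks.

34 marks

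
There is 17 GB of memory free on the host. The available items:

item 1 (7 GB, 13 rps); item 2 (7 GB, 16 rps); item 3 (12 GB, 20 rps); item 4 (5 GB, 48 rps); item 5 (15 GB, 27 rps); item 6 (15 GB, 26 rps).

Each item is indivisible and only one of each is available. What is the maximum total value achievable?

Check high-value combinations within 17 GB:
- item 3+item 4: memory 12+5=17, value 20+48=68
- item 2+item 4: memory 7+5=12, value 16+48=64
- item 1+item 4: memory 7+5=12, value 13+48=61
Best: 68 rps.

68 rps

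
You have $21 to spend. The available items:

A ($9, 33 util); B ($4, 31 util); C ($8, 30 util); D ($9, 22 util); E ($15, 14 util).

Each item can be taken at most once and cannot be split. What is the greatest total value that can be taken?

94 util

This is a 0/1 knapsack; check combinations near the capacity.
- A+B+C: cost 9+4+8=21, value 33+31+30=94
- B+C+D: cost 4+8+9=21, value 31+30+22=83
- A+B: cost 9+4=13, value 33+31=64
- A+C: cost 9+8=17, value 33+30=63
- B+C: cost 4+8=12, value 31+30=61
Best: 94 util.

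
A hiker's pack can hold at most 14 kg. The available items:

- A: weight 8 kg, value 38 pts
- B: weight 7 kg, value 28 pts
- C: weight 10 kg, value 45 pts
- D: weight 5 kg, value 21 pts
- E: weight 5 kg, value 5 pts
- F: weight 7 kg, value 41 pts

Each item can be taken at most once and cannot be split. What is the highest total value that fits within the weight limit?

69 pts

Check high-value combinations within 14 kg:
- B+F: weight 7+7=14, value 28+41=69
- D+F: weight 5+7=12, value 21+41=62
- A+D: weight 8+5=13, value 38+21=59
Best: 69 pts.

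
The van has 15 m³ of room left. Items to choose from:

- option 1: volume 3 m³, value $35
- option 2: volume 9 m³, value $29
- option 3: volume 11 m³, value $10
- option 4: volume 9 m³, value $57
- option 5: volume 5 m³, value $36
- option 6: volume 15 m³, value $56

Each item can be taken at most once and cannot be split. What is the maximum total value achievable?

Check high-value combinations within 15 m³:
- option 4+option 5: volume 9+5=14, value 57+36=93
- option 1+option 4: volume 3+9=12, value 35+57=92
- option 1+option 5: volume 3+5=8, value 35+36=71
Best: $93.

$93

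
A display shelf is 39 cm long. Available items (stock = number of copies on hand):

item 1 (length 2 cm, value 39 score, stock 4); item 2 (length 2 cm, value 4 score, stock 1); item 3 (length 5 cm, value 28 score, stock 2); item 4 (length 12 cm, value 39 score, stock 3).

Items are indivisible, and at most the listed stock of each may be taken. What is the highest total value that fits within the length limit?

266 score

Top feasible selections:
- 4×item 1 + 1×item 2 + 1×item 3 + 2×item 4: length 39, value 266
- 4×item 1 + 1×item 3 + 2×item 4: length 37, value 262
Best: 266 score.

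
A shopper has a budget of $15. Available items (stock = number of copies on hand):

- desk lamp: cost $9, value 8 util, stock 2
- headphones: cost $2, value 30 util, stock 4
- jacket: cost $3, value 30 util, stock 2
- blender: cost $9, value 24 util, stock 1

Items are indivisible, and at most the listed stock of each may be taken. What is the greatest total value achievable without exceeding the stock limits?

Best selections within cost 15 and stock limits:
- 4×headphones + 2×jacket: cost 14, value 180
- 4×headphones + 1×jacket: cost 11, value 150
- 3×headphones + 2×jacket: cost 12, value 150
- 4×headphones: cost 8, value 120
Best: 180 util.

180 util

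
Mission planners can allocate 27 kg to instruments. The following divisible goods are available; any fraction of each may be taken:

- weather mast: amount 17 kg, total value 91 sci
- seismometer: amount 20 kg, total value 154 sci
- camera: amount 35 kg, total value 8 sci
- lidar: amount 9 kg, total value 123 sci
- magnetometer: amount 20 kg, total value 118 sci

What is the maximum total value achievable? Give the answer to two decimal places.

Take in order of value per unit:
- lidar (123/9 per unit): all 9 → value 123, running total 123.00
- seismometer (154/20 per unit): 18 of 20 → value 18×154/20 = 138.6000, running total 261.60
Total 261.60.

261.60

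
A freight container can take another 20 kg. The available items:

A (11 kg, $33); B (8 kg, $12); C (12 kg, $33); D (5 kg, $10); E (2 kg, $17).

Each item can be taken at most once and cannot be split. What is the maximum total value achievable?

$60

This is a 0/1 knapsack; check combinations near the capacity.
- A+D+E: weight 11+5+2=18, value 33+10+17=60
- C+D+E: weight 12+5+2=19, value 33+10+17=60
- A+E: weight 11+2=13, value 33+17=50
- C+E: weight 12+2=14, value 33+17=50
Best: $60.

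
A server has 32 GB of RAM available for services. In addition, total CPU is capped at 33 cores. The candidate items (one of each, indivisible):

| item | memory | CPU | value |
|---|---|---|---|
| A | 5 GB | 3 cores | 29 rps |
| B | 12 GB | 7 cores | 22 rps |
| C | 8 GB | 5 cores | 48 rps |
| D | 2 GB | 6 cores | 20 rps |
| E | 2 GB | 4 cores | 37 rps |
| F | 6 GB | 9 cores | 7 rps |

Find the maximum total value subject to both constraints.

156 rps

Feasible sets respecting both limits:
- A+B+C+D+E: memory 29, CPU 25, value 156
- A+C+D+E+F: memory 23, CPU 27, value 141
- A+B+C+E: memory 27, CPU 19, value 136
Best: 156 rps.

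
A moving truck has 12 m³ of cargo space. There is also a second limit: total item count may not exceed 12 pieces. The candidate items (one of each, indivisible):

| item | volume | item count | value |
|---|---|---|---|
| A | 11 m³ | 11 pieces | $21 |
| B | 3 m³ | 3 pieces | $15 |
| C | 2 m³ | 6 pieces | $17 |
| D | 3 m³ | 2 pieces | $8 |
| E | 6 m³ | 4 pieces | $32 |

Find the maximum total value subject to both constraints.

$57

Feasible sets respecting both limits:
- C+D+E: volume 11, item count 12, value 57
- B+D+E: volume 12, item count 9, value 55
- C+E: volume 8, item count 10, value 49
Best: $57.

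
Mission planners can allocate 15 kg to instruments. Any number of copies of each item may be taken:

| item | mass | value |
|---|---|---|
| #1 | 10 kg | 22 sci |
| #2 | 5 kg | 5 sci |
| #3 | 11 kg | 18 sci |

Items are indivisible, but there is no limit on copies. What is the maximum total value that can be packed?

27 sci

Best value-per-unit is #1 at 22/10; filling with it alone gives 1×22 = 22.
Optimal mix: 1×#1 + 1×#2 → mass 15, value 27.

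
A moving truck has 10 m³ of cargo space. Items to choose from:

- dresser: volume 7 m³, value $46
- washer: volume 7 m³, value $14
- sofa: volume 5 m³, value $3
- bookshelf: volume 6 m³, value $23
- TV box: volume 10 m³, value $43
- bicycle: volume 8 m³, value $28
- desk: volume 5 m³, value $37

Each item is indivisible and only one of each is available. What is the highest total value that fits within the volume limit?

$46

Check high-value combinations within 10 m³:
- dresser: volume 7, value 46
- TV box: volume 10, value 43
- sofa+desk: volume 5+5=10, value 3+37=40
- desk: volume 5, value 37
Best: $46.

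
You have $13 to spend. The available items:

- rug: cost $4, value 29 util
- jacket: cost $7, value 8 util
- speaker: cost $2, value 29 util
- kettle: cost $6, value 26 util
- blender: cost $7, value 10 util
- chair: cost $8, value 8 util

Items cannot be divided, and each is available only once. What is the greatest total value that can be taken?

84 util

Check high-value combinations within $13:
- rug+speaker+kettle: cost 4+2+6=12, value 29+29+26=84
- rug+speaker+blender: cost 4+2+7=13, value 29+29+10=68
- rug+jacket+speaker: cost 4+7+2=13, value 29+8+29=66
- rug+speaker: cost 4+2=6, value 29+29=58
Best: 84 util.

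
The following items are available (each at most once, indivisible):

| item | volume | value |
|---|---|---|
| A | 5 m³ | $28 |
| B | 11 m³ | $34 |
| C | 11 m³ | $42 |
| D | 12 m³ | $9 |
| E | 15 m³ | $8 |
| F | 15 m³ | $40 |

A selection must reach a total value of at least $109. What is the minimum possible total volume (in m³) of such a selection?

31

Subsets with value ≥ 109, sorted by total volume:
- A+C+F: volume 31, value 110
- B+C+F: volume 37, value 116
Minimum volume: 31 m³.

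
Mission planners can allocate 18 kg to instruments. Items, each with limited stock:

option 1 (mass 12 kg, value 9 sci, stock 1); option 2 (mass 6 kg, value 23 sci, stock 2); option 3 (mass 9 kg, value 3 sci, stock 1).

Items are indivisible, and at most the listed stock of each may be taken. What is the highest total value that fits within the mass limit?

46 sci

Best selections within mass 18 and stock limits:
- 2×option 2: mass 12, value 46
- 1×option 1 + 1×option 2: mass 18, value 32
- 1×option 2 + 1×option 3: mass 15, value 26
Best: 46 sci.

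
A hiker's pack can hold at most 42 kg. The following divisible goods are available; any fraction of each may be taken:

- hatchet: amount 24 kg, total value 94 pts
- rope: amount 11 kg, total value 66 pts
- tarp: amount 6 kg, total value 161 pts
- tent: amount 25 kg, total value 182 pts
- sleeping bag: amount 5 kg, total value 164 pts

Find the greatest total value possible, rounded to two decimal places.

543.00

Take in order of value per unit:
- sleeping bag (164/5 per unit): all 5 → value 164, running total 164.00
- tarp (161/6 per unit): all 6 → value 161, running total 325.00
- tent (182/25 per unit): all 25 → value 182, running total 507.00
- rope (66/11 per unit): 6 of 11 → value 6×66/11 = 36.0000, running total 543.00
Total 543.00.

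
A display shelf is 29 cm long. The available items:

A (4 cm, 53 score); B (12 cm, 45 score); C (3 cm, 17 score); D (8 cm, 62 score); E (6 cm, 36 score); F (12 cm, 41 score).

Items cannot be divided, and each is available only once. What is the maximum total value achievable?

Check high-value combinations within 29 cm:
- A+B+C+D: length 4+12+3+8=27, value 53+45+17+62=177
- A+C+D+F: length 4+3+8+12=27, value 53+17+62+41=173
- A+C+D+E: length 4+3+8+6=21, value 53+17+62+36=168
Best: 177 score.

177 score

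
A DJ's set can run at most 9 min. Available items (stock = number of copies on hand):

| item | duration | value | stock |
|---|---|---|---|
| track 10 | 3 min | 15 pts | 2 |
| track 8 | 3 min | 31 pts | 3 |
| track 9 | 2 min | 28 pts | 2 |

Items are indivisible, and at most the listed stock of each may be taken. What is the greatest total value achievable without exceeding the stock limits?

Top feasible selections:
- 3×track 8: duration 9, value 93
- 2×track 8 + 1×track 9: duration 8, value 90
- 1×track 8 + 2×track 9: duration 7, value 87
Best: 93 pts.

93 pts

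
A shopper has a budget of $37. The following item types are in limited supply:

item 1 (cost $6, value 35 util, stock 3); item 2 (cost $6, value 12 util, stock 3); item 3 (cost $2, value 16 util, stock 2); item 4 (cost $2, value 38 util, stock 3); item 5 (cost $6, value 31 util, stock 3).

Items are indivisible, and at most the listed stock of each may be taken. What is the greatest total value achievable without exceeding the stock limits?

282 util

Best selections within cost 37 and stock limits:
- 3×item 1 + 2×item 3 + 3×item 4 + 1×item 5: cost 34, value 282
- 3×item 1 + 3×item 4 + 2×item 5: cost 36, value 281
- 2×item 1 + 2×item 3 + 3×item 4 + 2×item 5: cost 34, value 278
Best: 282 util.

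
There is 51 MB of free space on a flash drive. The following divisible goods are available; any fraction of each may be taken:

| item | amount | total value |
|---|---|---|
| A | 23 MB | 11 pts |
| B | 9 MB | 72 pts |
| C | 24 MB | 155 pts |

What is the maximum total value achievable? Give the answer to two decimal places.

235.61

Take in order of value per unit:
- B (72/9 per unit): all 9 → value 72, running total 72.00
- C (155/24 per unit): all 24 → value 155, running total 227.00
- A (11/23 per unit): 18 of 23 → value 18×11/23 = 8.6087, running total 235.61
Total 235.61.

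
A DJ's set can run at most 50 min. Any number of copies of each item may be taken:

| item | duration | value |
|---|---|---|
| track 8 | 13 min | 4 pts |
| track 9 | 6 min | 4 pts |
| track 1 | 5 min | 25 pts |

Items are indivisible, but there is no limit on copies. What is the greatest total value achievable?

250 pts

Best value-per-unit is track 1 at 25/5, and filling with it alone uses duration 10×5=50. No mix of the others beats 10×25 = 250.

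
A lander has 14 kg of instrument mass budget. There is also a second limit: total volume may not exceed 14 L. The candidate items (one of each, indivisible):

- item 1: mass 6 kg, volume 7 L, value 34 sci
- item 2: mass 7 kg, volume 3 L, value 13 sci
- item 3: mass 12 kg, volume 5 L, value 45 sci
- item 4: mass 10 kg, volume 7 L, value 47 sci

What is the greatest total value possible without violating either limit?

47 sci

Feasible sets respecting both limits:
- item 1+item 2: mass 13, volume 10, value 47
- item 4: mass 10, volume 7, value 47
- item 3: mass 12, volume 5, value 45
Best: 47 sci.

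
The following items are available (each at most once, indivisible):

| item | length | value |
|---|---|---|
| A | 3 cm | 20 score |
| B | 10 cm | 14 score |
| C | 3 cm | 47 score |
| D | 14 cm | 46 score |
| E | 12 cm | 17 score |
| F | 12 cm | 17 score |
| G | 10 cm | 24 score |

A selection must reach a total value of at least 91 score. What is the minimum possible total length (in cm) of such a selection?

16

Subsets with value ≥ 91, sorted by total length:
- A+C+G: length 16, value 91
- C+D: length 17, value 93
- A+C+D: length 20, value 113
Minimum length: 16 cm.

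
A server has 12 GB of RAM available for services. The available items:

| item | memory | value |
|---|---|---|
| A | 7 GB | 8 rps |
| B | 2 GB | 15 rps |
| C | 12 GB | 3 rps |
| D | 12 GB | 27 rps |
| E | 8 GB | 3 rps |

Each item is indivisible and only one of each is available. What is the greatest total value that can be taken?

27 rps

Check high-value combinations within 12 GB:
- D: memory 12, value 27
- A+B: memory 7+2=9, value 8+15=23
- B+E: memory 2+8=10, value 15+3=18
- B: memory 2, value 15
Best: 27 rps.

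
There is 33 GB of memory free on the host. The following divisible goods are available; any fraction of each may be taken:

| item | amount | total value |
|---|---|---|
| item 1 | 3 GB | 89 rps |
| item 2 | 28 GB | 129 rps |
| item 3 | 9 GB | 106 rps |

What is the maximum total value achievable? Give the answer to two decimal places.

291.75

Take in order of value per unit:
- item 1 (89/3 per unit): all 3 → value 89, running total 89.00
- item 3 (106/9 per unit): all 9 → value 106, running total 195.00
- item 2 (129/28 per unit): 21 of 28 → value 21×129/28 = 96.7500, running total 291.75
Total 291.75.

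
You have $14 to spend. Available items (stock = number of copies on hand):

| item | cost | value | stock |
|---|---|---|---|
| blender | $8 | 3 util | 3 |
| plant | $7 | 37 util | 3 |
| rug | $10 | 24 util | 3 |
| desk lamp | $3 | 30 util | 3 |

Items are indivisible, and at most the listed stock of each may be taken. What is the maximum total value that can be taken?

97 util

Top feasible selections:
- 1×plant + 2×desk lamp: cost 13, value 97
- 3×desk lamp: cost 9, value 90
- 2×plant: cost 14, value 74
Best: 97 util.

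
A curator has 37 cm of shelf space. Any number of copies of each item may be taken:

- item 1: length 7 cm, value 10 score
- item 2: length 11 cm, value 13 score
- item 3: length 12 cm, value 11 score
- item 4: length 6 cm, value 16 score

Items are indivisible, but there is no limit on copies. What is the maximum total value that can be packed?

96 score

Best value-per-unit is item 4 at 16/6, and filling with it alone uses length 6×6=36. No mix of the others beats 6×16 = 96.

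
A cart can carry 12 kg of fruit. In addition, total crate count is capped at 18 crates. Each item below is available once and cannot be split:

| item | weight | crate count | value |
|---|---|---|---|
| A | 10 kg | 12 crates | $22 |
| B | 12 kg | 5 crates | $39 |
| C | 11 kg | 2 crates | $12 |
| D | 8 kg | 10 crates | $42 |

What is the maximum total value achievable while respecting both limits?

Feasible sets respecting both limits:
- D: weight 8, crate count 10, value 42
- B: weight 12, crate count 5, value 39
- A: weight 10, crate count 12, value 22
- C: weight 11, crate count 2, value 12
Best: $42.

$42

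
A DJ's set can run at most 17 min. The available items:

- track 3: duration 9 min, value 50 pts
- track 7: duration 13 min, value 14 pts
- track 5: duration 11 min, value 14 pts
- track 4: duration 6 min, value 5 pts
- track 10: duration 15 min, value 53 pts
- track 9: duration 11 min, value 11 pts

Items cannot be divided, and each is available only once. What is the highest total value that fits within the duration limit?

Check high-value combinations within 17 min:
- track 3+track 4: duration 9+6=15, value 50+5=55
- track 10: duration 15, value 53
- track 3: duration 9, value 50
- track 5+track 4: duration 11+6=17, value 14+5=19
Best: 55 pts.

55 pts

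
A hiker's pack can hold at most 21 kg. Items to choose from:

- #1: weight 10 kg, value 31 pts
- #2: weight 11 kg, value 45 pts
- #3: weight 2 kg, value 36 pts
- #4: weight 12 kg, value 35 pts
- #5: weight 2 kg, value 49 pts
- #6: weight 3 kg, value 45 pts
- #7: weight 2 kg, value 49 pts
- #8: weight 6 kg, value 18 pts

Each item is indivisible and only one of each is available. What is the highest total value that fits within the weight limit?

Check high-value combinations within 21 kg:
- #2+#3+#5+#6+#7: weight 11+2+2+3+2=20, value 45+36+49+45+49=224
- #3+#4+#5+#6+#7: weight 2+12+2+3+2=21, value 36+35+49+45+49=214
- #1+#3+#5+#6+#7: weight 10+2+2+3+2=19, value 31+36+49+45+49=210
- #3+#5+#6+#7+#8: weight 2+2+3+2+6=15, value 36+49+45+49+18=197
- #2+#5+#6+#7: weight 11+2+3+2=18, value 45+49+45+49=188
Best: 224 pts.

224 pts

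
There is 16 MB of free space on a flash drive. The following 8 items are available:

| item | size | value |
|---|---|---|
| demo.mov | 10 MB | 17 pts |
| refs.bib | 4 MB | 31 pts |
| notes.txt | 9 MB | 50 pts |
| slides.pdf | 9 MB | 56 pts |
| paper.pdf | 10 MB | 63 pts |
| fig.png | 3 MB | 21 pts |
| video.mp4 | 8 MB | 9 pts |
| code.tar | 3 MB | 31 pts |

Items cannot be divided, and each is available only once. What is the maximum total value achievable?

Check high-value combinations within 16 MB:
- refs.bib+slides.pdf+code.tar: size 4+9+3=16, value 31+56+31=118
- paper.pdf+fig.png+code.tar: size 10+3+3=16, value 63+21+31=115
- refs.bib+notes.txt+code.tar: size 4+9+3=16, value 31+50+31=112
- slides.pdf+fig.png+code.tar: size 9+3+3=15, value 56+21+31=108
- refs.bib+slides.pdf+fig.png: size 4+9+3=16, value 31+56+21=108
Best: 118 pts.

118 pts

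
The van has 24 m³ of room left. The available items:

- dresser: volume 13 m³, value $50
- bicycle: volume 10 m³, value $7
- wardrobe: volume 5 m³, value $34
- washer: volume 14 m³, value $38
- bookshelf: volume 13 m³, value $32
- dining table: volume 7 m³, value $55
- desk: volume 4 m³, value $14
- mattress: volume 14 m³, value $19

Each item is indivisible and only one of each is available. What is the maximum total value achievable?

$119

Check high-value combinations within 24 m³:
- dresser+dining table+desk: volume 13+7+4=24, value 50+55+14=119
- dresser+dining table: volume 13+7=20, value 50+55=105
- wardrobe+dining table+desk: volume 5+7+4=16, value 34+55+14=103
- bookshelf+dining table+desk: volume 13+7+4=24, value 32+55+14=101
- dresser+wardrobe+desk: volume 13+5+4=22, value 50+34+14=98
Best: $119.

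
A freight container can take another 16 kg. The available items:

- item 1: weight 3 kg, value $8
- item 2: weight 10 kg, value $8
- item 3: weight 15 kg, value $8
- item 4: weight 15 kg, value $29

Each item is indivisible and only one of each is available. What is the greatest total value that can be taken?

This is a 0/1 knapsack; check combinations near the capacity.
- item 4: weight 15, value 29
- item 1+item 2: weight 3+10=13, value 8+8=16
- item 1: weight 3, value 8
- item 2: weight 10, value 8
Best: $29.

$29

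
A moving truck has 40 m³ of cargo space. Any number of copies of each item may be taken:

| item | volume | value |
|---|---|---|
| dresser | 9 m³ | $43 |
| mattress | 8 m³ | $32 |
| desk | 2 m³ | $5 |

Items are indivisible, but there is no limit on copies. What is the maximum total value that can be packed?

$182

Best value-per-unit is dresser at 43/9; filling with it alone gives 4×43 = 172.
Optimal mix: 4×dresser + 2×desk → volume 40, value 182.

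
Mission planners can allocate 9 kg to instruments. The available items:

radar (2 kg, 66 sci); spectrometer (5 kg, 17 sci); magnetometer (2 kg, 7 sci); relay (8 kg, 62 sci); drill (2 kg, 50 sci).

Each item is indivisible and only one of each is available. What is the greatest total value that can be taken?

Check high-value combinations within 9 kg:
- radar+spectrometer+drill: mass 2+5+2=9, value 66+17+50=133
- radar+magnetometer+drill: mass 2+2+2=6, value 66+7+50=123
- radar+drill: mass 2+2=4, value 66+50=116
Best: 133 sci.

133 sci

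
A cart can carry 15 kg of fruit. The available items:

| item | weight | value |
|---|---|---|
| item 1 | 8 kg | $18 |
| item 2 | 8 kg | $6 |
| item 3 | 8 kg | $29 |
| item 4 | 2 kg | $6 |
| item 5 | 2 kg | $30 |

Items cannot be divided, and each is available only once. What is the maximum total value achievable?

Check high-value combinations within 15 kg:
- item 3+item 4+item 5: weight 8+2+2=12, value 29+6+30=65
- item 3+item 5: weight 8+2=10, value 29+30=59
- item 1+item 4+item 5: weight 8+2+2=12, value 18+6+30=54
- item 1+item 5: weight 8+2=10, value 18+30=48
Best: $65.

$65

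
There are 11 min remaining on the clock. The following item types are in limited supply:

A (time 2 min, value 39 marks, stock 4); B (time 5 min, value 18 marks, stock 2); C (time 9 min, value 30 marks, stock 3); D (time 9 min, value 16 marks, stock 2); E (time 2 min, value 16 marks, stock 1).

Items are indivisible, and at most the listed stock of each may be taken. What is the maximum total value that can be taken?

Top feasible selections:
- 4×A + 1×E: time 10, value 172
- 4×A: time 8, value 156
- 3×A + 1×B: time 11, value 135
- 3×A + 1×E: time 8, value 133
Best: 172 marks.

172 marks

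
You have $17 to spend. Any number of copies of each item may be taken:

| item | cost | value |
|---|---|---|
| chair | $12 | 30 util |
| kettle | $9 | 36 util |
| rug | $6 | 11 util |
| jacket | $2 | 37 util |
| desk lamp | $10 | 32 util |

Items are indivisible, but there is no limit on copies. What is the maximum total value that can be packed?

Best value-per-unit is jacket at 37/2, and filling with it alone uses cost 8×2=16. No mix of the others beats 8×37 = 296.

296 util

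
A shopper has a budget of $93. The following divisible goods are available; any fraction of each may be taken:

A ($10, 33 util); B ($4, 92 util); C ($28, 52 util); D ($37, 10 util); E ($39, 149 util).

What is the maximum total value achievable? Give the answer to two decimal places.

Take in order of value per unit:
- B (92/4 per unit): all 4 → value 92, running total 92.00
- E (149/39 per unit): all 39 → value 149, running total 241.00
- A (33/10 per unit): all 10 → value 33, running total 274.00
- C (52/28 per unit): all 28 → value 52, running total 326.00
- D (10/37 per unit): 12 of 37 → value 12×10/37 = 3.2432, running total 329.24
Total 329.24.

329.24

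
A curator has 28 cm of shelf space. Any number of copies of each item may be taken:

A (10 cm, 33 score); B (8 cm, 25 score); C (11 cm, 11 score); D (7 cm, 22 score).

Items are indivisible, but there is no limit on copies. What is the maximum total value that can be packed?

91 score

Best value-per-unit is A at 33/10; filling with it alone gives 2×33 = 66.
Optimal mix: 2×A + 1×B → length 28, value 91.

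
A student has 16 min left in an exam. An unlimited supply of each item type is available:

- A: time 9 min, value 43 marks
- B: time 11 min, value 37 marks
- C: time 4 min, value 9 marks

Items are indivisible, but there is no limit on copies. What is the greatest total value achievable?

52 marks

Best value-per-unit is A at 43/9; filling with it alone gives 1×43 = 43.
Optimal mix: 1×A + 1×C → time 13, value 52.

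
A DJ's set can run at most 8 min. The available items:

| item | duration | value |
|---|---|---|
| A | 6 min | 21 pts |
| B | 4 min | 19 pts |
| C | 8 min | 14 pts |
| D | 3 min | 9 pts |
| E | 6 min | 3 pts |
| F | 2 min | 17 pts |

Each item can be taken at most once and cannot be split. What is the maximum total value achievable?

38 pts

Check high-value combinations within 8 min:
- A+F: duration 6+2=8, value 21+17=38
- B+F: duration 4+2=6, value 19+17=36
- B+D: duration 4+3=7, value 19+9=28
- D+F: duration 3+2=5, value 9+17=26
Best: 38 pts.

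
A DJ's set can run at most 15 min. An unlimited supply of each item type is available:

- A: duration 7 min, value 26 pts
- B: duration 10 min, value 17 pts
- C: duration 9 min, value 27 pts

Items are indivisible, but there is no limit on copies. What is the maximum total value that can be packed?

Best value-per-unit is A at 26/7, and filling with it alone uses duration 2×7=14. No mix of the others beats 2×26 = 52.

52 pts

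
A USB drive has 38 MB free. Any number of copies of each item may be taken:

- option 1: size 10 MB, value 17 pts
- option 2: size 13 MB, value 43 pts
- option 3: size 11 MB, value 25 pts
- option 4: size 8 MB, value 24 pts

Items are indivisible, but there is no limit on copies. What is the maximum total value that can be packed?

Best value-per-unit is option 2 at 43/13; filling with it alone gives 2×43 = 86.
Optimal mix: 1×option 2 + 3×option 4 → size 37, value 115.

115 pts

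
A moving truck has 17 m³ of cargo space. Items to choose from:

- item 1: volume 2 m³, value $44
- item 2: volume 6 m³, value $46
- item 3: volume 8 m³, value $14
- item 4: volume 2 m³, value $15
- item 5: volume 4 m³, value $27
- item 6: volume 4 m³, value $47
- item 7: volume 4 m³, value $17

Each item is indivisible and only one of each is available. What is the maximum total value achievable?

$164

This is a 0/1 knapsack; check combinations near the capacity.
- item 1+item 2+item 5+item 6: volume 2+6+4+4=16, value 44+46+27+47=164
- item 1+item 2+item 6+item 7: volume 2+6+4+4=16, value 44+46+47+17=154
- item 1+item 2+item 4+item 6: volume 2+6+2+4=14, value 44+46+15+47=152
- item 1+item 4+item 5+item 6+item 7: volume 2+2+4+4+4=16, value 44+15+27+47+17=150
- item 1+item 2+item 6: volume 2+6+4=12, value 44+46+47=137
Best: $164.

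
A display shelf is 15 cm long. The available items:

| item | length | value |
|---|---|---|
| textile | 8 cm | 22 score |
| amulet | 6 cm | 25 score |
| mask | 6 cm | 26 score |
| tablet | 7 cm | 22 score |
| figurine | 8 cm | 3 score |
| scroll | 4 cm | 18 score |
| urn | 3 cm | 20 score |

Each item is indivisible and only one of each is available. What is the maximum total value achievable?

71 score

Check high-value combinations within 15 cm:
- amulet+mask+urn: length 6+6+3=15, value 25+26+20=71
- mask+scroll+urn: length 6+4+3=13, value 26+18+20=64
- amulet+scroll+urn: length 6+4+3=13, value 25+18+20=63
- tablet+scroll+urn: length 7+4+3=14, value 22+18+20=60
Best: 71 score.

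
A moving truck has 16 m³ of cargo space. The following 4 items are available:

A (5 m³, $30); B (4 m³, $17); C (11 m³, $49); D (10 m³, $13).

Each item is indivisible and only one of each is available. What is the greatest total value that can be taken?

$79

Check high-value combinations within 16 m³:
- A+C: volume 5+11=16, value 30+49=79
- B+C: volume 4+11=15, value 17+49=66
- C: volume 11, value 49
- A+B: volume 5+4=9, value 30+17=47
Best: $79.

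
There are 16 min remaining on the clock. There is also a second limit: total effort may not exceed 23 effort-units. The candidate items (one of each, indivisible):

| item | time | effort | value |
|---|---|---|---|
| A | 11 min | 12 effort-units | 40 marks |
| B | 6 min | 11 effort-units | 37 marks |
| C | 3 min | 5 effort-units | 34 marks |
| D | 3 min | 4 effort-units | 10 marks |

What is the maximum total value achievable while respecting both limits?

Feasible sets respecting both limits:
- B+C+D: time 12, effort 20, value 81
- A+C: time 14, effort 17, value 74
- B+C: time 9, effort 16, value 71
- A+D: time 14, effort 16, value 50
Best: 81 marks.

81 marks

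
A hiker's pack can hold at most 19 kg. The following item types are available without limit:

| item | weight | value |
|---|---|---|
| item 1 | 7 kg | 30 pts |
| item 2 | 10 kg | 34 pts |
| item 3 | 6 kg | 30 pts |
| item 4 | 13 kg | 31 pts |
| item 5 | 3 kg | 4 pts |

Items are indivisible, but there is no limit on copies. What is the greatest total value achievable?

Best value-per-unit is item 3 at 30/6; filling with it alone gives 3×30 = 90.
Optimal mix: 1×item 1 + 2×item 3 → weight 19, value 90.

90 pts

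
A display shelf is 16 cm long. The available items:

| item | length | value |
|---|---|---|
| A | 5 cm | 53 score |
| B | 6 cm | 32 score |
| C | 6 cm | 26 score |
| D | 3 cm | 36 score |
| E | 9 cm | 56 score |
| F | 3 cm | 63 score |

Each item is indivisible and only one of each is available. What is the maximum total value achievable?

155 score

Check high-value combinations within 16 cm:
- D+E+F: length 3+9+3=15, value 36+56+63=155
- A+D+F: length 5+3+3=11, value 53+36+63=152
- A+B+F: length 5+6+3=14, value 53+32+63=148
Best: 155 score.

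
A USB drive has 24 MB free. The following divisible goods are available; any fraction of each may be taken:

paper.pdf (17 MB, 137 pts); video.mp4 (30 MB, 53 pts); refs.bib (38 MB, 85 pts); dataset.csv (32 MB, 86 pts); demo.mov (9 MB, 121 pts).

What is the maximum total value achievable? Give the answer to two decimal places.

241.88

Take in order of value per unit:
- demo.mov (121/9 per unit): all 9 → value 121, running total 121.00
- paper.pdf (137/17 per unit): 15 of 17 → value 15×137/17 = 120.8824, running total 241.88
Total 241.88.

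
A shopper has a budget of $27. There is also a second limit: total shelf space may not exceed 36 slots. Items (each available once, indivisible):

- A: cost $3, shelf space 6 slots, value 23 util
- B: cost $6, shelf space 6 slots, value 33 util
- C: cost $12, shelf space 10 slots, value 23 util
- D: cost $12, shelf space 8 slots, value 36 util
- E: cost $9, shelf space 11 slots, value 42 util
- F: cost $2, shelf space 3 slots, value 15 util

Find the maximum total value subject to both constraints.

Feasible sets respecting both limits:
- A+D+E+F: cost 26, shelf space 28, value 116
- A+B+E+F: cost 20, shelf space 26, value 113
- B+D+E: cost 27, shelf space 25, value 111
Best: 116 util.

116 util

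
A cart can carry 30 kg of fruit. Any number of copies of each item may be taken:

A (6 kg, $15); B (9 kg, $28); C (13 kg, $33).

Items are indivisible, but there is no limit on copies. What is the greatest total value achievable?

Best value-per-unit is B at 28/9; filling with it alone gives 3×28 = 84.
Optimal mix: 2×A + 2×B → weight 30, value 86.

$86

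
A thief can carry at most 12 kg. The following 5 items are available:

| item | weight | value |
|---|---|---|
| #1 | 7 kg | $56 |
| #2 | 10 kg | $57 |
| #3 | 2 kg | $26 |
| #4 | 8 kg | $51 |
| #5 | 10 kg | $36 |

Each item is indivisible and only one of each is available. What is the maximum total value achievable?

Check high-value combinations within 12 kg:
- #2+#3: weight 10+2=12, value 57+26=83
- #1+#3: weight 7+2=9, value 56+26=82
- #3+#4: weight 2+8=10, value 26+51=77
- #3+#5: weight 2+10=12, value 26+36=62
- #2: weight 10, value 57
Best: $83.

$83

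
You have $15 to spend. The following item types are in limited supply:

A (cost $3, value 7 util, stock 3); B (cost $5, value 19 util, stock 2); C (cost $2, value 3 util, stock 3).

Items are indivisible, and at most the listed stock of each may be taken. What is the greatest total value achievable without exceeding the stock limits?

48 util

Best selections within cost 15 and stock limits:
- 1×A + 2×B + 1×C: cost 15, value 48
- 1×A + 2×B: cost 13, value 45
- 2×B + 2×C: cost 14, value 44
Best: 48 util.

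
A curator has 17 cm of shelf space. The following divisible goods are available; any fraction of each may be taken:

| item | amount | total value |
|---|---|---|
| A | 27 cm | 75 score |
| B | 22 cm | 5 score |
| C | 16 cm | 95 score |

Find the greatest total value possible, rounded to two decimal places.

Take in order of value per unit:
- C (95/16 per unit): all 16 → value 95, running total 95.00
- A (75/27 per unit): 1 of 27 → value 1×75/27 = 2.7778, running total 97.78
Total 97.78.

97.78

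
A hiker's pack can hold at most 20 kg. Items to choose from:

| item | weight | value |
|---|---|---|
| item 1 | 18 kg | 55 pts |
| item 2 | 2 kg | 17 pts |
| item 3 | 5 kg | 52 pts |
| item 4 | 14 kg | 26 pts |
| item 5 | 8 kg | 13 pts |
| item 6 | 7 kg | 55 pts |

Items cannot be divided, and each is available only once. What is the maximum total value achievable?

Check high-value combinations within 20 kg:
- item 2+item 3+item 6: weight 2+5+7=14, value 17+52+55=124
- item 3+item 5+item 6: weight 5+8+7=20, value 52+13+55=120
- item 3+item 6: weight 5+7=12, value 52+55=107
- item 2+item 5+item 6: weight 2+8+7=17, value 17+13+55=85
Best: 124 pts.

124 pts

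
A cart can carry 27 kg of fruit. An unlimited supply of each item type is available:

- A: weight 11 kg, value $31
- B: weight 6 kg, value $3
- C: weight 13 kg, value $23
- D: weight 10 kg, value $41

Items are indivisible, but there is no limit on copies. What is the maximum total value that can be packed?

Best value-per-unit is D at 41/10; filling with it alone gives 2×41 = 82.
Optimal mix: 1×B + 2×D → weight 26, value 85.

$85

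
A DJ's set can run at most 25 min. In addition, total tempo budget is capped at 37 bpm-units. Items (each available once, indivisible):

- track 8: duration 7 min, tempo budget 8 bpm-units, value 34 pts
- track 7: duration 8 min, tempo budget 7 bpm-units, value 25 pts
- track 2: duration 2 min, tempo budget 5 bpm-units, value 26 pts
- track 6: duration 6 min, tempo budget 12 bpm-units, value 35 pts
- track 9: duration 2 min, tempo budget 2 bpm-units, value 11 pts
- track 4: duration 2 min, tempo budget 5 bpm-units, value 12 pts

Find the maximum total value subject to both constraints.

132 pts

Feasible sets respecting both limits:
- track 8+track 7+track 2+track 6+track 4: duration 25, tempo budget 37, value 132
- track 8+track 7+track 2+track 6+track 9: duration 25, tempo budget 34, value 131
- track 8+track 7+track 2+track 6: duration 23, tempo budget 32, value 120
Best: 132 pts.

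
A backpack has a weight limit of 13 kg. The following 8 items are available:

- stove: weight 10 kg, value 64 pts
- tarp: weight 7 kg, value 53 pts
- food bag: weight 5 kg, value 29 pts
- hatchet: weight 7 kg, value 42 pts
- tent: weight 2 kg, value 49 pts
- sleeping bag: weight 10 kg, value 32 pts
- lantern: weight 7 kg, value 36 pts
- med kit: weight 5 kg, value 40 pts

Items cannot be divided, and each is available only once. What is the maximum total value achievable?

Check high-value combinations within 13 kg:
- food bag+tent+med kit: weight 5+2+5=12, value 29+49+40=118
- stove+tent: weight 10+2=12, value 64+49=113
- tarp+tent: weight 7+2=9, value 53+49=102
- tarp+med kit: weight 7+5=12, value 53+40=93
- hatchet+tent: weight 7+2=9, value 42+49=91
Best: 118 pts.

118 pts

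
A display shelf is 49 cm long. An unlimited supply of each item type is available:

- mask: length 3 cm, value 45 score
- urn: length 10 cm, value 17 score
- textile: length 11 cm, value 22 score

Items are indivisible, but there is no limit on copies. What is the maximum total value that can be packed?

Best value-per-unit is mask at 45/3, and filling with it alone uses length 16×3=48. No mix of the others beats 16×45 = 720.

720 score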